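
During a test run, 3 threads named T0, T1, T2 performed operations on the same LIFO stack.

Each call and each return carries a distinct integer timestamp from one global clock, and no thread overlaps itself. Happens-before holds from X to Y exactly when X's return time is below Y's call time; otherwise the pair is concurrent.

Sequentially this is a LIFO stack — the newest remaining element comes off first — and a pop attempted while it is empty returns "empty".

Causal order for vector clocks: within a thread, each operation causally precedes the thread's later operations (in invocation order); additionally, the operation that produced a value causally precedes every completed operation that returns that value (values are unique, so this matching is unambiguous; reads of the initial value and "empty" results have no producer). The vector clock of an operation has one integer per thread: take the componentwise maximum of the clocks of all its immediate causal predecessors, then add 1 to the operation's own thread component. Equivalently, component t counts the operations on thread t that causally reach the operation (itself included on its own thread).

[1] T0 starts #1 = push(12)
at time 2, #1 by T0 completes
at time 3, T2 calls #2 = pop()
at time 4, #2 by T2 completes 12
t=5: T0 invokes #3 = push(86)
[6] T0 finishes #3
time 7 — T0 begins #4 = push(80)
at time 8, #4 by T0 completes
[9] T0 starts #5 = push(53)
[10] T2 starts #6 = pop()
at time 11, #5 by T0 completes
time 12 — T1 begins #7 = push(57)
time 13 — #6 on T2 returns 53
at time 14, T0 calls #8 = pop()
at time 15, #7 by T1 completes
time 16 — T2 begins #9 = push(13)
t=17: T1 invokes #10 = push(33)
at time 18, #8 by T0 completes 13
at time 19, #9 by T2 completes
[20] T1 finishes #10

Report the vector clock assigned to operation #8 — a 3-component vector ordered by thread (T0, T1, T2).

(5, 0, 3)

invoked at 12, #7 has no predecessors; its own T1 bump gives (0, 1, 0)
invoked at 1, #1 has no predecessors; its own T0 bump gives (1, 0, 0)
VC(#10, invoked at 17): max of VC(#7)=(0, 1, 0), then +1 on thread T1 → (0, 2, 0)
VC(#2, invoked at 3): max of VC(#1)=(1, 0, 0), then +1 on thread T2 → (1, 0, 1)
VC(#3, invoked at 5): max of VC(#1)=(1, 0, 0), then +1 on thread T0 → (2, 0, 0)
VC(#4, invoked at 7): max of VC(#3)=(2, 0, 0), then +1 on thread T0 → (3, 0, 0)
VC(#5, invoked at 9): max of VC(#4)=(3, 0, 0), then +1 on thread T0 → (4, 0, 0)
VC(#6, invoked at 10): max of VC(#2)=(1, 0, 1), VC(#5)=(4, 0, 0), then +1 on thread T2 → (4, 0, 2)
VC(#9, invoked at 16): max of VC(#6)=(4, 0, 2), then +1 on thread T2 → (4, 0, 3)
VC(#8, invoked at 14): max of VC(#5)=(4, 0, 0), VC(#9)=(4, 0, 3), then +1 on thread T0 → (5, 0, 3)
target: VC(#8) = (5, 0, 3)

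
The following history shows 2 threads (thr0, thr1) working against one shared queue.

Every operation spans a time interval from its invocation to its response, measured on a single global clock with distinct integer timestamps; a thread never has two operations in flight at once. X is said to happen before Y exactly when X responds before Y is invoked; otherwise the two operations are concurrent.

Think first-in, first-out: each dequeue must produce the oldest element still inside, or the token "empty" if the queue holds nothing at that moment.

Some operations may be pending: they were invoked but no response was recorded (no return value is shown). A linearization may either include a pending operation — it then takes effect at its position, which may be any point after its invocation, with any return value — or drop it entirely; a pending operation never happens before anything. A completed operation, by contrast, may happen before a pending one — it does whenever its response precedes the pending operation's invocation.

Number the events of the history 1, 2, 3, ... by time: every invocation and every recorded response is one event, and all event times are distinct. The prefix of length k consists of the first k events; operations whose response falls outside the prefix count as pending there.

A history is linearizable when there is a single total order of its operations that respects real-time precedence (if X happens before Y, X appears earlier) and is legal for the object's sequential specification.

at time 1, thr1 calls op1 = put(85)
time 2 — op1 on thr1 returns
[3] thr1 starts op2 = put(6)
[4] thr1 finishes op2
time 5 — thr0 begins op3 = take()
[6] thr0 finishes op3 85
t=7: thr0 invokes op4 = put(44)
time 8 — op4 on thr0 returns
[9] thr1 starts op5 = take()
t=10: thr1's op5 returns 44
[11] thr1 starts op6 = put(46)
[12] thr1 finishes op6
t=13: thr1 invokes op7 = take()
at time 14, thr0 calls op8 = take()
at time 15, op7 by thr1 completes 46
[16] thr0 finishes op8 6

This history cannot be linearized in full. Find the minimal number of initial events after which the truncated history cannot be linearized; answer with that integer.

events 1..9 are linearizable; a witness order is op1, op2, op3, op4:
step 1: op1 put(85) — queue <85>
step 2: op2 put(6) — queue <85,6>
step 3: op3 take() → 85 — queue <6>
step 4: op4 put(44) — queue <6,44>
event 10 — op5's response, time 10 — after it, nothing linearizes
sample order op1, op2, op3, op4, op5 stalls at step 5 — op5 take() → 44 has no legal effect

10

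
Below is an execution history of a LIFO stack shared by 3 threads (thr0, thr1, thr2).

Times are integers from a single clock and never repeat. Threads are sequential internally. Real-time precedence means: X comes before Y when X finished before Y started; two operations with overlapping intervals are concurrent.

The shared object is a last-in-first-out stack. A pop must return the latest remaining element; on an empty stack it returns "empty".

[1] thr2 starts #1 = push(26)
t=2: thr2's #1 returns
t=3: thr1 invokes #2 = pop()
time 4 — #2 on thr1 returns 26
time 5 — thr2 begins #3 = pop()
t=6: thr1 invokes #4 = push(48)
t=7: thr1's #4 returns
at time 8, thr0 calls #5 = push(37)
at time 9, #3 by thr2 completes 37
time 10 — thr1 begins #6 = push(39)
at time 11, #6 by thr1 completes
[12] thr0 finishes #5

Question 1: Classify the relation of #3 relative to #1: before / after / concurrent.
#3 spans [5,9], #1 spans [1,2]
resp(#1)=2 < inv(#3)=5

after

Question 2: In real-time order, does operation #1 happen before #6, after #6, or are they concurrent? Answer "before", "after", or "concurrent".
#1 spans [1,2], #6 spans [10,11]
resp(#1)=2 < inv(#6)=10

before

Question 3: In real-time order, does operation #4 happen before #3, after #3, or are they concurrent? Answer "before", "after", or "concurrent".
#4 spans [6,7], #3 spans [5,9]
the intervals overlap in both directions

concurrent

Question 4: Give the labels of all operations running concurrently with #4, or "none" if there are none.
overlap test against #4 [6,7]: concurrent iff the interval meets 6..7
#1 [1,2]: before
#2 [3,4]: before
#3 [5,9]: concurrent
#5 [8,12]: after
#6 [10,11]: after

#3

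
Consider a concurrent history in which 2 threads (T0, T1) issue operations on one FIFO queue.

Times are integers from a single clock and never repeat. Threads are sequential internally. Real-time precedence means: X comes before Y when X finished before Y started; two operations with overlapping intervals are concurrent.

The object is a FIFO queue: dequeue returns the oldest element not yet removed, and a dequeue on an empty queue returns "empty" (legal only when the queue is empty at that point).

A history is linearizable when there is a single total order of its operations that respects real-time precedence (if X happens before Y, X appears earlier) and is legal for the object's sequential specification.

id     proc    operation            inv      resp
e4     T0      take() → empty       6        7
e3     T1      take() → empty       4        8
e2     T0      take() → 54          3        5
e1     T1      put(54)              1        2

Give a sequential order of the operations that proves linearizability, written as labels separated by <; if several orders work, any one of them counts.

e1 < e2 < e3 < e4

1. e1 put(54), leaving queue <54>
2. e2 take() → 54, leaving queue <>
3. e3 take() → empty, leaving queue <>
4. e4 take() → empty, leaving queue <>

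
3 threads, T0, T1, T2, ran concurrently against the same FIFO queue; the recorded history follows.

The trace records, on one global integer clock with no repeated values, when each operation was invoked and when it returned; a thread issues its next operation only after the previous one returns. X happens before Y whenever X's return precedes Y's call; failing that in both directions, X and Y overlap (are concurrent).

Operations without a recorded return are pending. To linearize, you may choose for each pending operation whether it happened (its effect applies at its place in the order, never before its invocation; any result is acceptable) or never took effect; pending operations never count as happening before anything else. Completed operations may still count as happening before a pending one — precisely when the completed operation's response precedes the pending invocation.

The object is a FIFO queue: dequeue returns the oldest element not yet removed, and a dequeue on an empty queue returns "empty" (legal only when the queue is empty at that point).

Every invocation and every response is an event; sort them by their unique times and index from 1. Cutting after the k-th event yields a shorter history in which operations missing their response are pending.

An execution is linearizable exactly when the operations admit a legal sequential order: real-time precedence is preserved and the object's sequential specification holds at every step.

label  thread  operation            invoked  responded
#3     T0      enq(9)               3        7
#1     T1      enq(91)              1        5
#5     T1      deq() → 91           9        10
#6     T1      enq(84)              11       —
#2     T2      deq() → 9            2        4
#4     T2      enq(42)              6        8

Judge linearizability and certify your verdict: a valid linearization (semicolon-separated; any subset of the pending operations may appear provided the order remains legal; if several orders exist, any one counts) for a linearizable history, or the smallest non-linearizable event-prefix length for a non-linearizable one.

linearizable — witness: #3; #1; #2; #4; #5

after step 1 (#3 enq(9)): queue <9>
after step 2 (#1 enq(91)): queue <9,91>
after step 3 (#2 deq() → 9): queue <91>
after step 4 (#4 enq(42)): queue <91,42>
after step 5 (#5 deq() → 91): queue <42>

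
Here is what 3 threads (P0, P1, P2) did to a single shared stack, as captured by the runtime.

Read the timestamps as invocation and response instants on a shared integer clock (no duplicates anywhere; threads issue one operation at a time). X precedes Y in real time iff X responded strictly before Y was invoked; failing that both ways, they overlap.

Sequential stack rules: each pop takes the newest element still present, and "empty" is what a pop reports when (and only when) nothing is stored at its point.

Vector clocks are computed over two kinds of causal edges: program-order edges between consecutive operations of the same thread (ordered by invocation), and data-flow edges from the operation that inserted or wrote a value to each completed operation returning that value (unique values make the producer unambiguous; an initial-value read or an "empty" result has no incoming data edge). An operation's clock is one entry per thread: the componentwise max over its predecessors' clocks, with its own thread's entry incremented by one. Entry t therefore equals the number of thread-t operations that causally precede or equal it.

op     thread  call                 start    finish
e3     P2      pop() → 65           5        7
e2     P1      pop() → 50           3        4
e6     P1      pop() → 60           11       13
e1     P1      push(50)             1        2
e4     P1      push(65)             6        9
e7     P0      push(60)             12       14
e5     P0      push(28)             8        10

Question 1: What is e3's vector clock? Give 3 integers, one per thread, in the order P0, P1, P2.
Answer: (0, 3, 1)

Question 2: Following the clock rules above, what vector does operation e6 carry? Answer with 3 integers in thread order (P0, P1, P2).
Answer: (2, 4, 0)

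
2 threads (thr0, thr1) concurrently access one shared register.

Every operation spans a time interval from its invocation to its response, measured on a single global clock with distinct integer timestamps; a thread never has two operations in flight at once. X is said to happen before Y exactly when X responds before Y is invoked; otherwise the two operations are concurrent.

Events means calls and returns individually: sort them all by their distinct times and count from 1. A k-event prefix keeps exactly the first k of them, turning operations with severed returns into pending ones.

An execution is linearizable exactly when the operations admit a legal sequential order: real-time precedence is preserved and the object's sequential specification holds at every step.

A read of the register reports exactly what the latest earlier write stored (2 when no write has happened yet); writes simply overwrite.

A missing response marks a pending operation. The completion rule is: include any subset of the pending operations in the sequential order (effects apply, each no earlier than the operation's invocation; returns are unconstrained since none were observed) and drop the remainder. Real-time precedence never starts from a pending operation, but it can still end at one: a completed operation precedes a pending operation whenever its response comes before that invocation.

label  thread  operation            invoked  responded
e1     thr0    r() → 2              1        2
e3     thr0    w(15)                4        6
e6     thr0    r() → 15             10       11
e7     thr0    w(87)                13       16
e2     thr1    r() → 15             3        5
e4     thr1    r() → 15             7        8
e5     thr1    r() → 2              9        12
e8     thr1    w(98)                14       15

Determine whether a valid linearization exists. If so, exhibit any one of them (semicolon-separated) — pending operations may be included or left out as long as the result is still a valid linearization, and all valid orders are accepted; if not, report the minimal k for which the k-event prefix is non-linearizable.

not linearizable — minimal violating prefix: 12 events

already the first 12 events (up to e5's response at time 12) admit no linearization; the first 11 still do
4 orders of the 6 completed register ops respect real time; none is legal
e.g. e1, e2, e3, e4, e5, e6: illegal at step 2, since e2 r() → 15 cannot apply there
e.g. e1, e2, e3, e4, e6, e5: illegal at step 2, since e2 r() → 15 cannot apply there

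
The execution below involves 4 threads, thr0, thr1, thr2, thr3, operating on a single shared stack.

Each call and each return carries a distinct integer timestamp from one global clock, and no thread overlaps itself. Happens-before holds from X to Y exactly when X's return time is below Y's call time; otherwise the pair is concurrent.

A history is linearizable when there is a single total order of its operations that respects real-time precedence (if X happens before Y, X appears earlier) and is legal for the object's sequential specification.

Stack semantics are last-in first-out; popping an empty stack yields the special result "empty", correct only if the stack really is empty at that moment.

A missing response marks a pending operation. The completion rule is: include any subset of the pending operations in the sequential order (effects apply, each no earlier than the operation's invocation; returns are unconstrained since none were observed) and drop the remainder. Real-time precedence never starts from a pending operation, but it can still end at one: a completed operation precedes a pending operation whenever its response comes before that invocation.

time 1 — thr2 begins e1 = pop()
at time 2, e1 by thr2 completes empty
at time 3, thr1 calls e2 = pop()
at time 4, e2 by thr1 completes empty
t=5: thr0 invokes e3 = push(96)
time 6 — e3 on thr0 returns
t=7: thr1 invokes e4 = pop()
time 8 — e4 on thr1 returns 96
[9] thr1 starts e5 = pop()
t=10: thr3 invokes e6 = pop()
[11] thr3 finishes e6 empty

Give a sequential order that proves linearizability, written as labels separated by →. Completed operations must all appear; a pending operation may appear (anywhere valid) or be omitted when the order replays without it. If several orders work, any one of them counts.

after step 1 (e1 pop() → empty): stack <>
after step 2 (e2 pop() → empty): stack <>
after step 3 (e3 push(96)): stack <96>
after step 4 (e4 pop() → 96): stack <>
after step 5 (e5 pop() (pending, included)): stack <>
after step 6 (e6 pop() → empty): stack <>

e1 → e2 → e3 → e4 → e5 → e6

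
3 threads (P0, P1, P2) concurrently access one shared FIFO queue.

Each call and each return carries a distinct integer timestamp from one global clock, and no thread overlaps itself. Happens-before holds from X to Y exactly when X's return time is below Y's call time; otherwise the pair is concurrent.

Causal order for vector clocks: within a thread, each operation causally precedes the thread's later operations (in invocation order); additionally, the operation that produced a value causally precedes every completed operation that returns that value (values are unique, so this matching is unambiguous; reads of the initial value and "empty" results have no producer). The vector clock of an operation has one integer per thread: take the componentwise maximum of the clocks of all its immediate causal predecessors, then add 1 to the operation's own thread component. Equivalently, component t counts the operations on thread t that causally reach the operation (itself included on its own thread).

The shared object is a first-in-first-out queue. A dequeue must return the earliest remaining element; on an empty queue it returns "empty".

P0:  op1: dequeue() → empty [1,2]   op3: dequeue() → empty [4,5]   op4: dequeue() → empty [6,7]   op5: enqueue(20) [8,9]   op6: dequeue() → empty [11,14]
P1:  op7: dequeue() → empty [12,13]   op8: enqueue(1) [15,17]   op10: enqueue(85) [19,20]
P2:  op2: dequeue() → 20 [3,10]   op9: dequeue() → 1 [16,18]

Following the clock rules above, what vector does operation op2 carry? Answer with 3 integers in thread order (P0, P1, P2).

op7 (invocation 12): nothing precedes it; P1's component alone gives (0, 1, 0)
op1 (invocation 1): nothing precedes it; P0's component alone gives (1, 0, 0)
merge at op8 (invoked 15): VC(op7)=(0, 1, 0), own-thread bump on P1 → (0, 2, 0)
merge at op3 (invoked 4): VC(op1)=(1, 0, 0), own-thread bump on P0 → (2, 0, 0)
merge at op10 (invoked 19): VC(op8)=(0, 2, 0), own-thread bump on P1 → (0, 3, 0)
merge at op4 (invoked 6): VC(op3)=(2, 0, 0), own-thread bump on P0 → (3, 0, 0)
merge at op5 (invoked 8): VC(op4)=(3, 0, 0), own-thread bump on P0 → (4, 0, 0)
merge at op2 (invoked 3): VC(op5)=(4, 0, 0), own-thread bump on P2 → (4, 0, 1)
merge at op6 (invoked 11): VC(op5)=(4, 0, 0), own-thread bump on P0 → (5, 0, 0)
merge at op9 (invoked 16): VC(op2)=(4, 0, 1), VC(op8)=(0, 2, 0), own-thread bump on P2 → (4, 2, 2)
target: VC(op2) = (4, 0, 1)

(4, 0, 1)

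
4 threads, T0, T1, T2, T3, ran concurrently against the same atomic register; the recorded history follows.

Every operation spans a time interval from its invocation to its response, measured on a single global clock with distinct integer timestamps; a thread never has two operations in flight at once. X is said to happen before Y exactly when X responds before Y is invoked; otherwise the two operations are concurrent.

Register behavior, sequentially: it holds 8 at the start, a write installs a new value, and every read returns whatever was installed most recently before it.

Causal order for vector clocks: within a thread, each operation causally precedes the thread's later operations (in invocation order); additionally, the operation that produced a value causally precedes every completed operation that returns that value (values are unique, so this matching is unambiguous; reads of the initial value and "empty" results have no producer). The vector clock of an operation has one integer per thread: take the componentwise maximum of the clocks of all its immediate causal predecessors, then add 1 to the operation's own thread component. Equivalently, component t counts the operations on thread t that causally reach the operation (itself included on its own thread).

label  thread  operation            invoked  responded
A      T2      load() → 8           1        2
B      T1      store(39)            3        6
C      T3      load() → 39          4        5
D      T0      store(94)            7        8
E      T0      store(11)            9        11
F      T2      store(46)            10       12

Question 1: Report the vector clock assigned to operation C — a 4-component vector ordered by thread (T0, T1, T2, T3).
Answer: (0, 1, 0, 1)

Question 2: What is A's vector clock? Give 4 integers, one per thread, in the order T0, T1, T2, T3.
Answer: (0, 0, 1, 0)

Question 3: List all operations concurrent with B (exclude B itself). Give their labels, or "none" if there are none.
Answer: C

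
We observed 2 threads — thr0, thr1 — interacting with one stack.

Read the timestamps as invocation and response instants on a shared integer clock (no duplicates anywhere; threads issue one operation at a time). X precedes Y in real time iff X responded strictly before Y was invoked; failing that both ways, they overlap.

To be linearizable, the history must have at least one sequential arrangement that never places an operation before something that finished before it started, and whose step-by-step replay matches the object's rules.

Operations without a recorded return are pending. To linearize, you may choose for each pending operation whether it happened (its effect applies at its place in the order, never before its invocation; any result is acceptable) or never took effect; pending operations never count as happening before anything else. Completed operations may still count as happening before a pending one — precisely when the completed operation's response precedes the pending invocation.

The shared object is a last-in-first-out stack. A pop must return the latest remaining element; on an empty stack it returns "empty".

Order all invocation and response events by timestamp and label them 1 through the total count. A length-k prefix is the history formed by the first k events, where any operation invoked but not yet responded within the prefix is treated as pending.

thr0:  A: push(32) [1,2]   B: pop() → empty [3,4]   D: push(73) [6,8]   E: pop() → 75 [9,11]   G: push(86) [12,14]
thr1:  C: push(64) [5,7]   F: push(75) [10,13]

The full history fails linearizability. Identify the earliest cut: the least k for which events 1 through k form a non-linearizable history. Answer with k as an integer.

4

events 1..3 are linearizable; a witness order is A:
1. A push(32), leaving stack <32>
once event 4 joins (B's response, time 4), exhaustive search finds no witness
one such order, A, B, breaks at step 2 where B pop() → empty is illegal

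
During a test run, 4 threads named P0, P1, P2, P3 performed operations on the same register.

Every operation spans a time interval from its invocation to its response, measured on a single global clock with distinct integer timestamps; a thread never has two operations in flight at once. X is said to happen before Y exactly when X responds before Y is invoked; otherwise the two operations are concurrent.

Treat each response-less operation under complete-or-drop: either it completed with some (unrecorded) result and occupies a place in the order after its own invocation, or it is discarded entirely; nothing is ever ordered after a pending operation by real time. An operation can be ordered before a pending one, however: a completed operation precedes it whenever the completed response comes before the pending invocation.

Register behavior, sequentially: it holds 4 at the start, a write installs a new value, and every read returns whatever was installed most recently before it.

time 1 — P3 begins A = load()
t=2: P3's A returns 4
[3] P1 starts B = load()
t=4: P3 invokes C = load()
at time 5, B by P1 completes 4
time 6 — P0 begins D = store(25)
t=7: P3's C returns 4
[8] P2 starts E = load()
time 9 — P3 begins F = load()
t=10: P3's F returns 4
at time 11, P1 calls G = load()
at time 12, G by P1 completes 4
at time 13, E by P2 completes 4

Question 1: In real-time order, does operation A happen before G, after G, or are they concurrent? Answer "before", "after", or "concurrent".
before

A spans [1,2], G spans [11,12]
resp(A)=2 < inv(G)=11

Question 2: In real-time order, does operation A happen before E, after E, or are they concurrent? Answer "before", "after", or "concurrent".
before

A spans [1,2], E spans [8,13]
resp(A)=2 < inv(E)=8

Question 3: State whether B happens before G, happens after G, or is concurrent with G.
before

B spans [3,5], G spans [11,12]
resp(B)=5 < inv(G)=11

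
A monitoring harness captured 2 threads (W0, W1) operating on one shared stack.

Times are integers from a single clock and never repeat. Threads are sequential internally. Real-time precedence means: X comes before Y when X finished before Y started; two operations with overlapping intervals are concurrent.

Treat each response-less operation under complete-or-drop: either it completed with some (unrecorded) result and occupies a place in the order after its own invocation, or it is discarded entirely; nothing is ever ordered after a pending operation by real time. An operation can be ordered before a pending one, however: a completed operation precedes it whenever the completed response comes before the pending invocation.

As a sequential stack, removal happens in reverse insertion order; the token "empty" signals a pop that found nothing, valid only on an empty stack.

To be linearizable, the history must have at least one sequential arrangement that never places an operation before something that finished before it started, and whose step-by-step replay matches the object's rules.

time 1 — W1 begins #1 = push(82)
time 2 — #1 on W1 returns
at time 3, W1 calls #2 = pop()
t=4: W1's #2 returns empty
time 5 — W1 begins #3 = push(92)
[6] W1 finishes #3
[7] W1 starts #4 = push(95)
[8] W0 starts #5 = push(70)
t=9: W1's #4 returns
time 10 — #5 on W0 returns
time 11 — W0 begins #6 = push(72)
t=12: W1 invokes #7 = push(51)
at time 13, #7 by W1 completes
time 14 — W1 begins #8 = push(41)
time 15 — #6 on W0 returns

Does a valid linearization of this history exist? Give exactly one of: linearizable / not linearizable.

not linearizable

events 1..3 are fine; event 4 — the response of #2 at time 4 — makes the prefix non-linearizable
one real-time candidate order over the 2 completed operations — the stack replay rejects it
for example #1, #2 fails at step 2: #2 pop() → empty is not legal there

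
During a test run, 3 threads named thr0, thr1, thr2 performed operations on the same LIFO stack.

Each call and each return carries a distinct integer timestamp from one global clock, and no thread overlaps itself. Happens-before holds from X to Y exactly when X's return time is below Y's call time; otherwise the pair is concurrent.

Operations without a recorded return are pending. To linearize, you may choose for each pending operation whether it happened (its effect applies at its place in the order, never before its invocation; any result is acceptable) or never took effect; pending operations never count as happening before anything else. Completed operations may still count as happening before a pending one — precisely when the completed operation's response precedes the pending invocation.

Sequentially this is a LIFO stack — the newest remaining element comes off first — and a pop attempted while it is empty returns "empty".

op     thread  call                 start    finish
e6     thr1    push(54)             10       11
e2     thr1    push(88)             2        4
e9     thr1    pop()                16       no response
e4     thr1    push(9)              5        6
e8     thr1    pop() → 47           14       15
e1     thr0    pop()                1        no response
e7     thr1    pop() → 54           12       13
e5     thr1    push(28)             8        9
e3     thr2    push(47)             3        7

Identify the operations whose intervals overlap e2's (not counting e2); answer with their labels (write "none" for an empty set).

e1, e3

concurrent with e2 ([2,4]): every op whose interval crosses 2..4
e1 [1,…): concurrent
e3 [3,7]: concurrent
e4 [5,6]: after
e5 [8,9]: after
e6 [10,11]: after
e7 [12,13]: after
e8 [14,15]: after
e9 [16,…): after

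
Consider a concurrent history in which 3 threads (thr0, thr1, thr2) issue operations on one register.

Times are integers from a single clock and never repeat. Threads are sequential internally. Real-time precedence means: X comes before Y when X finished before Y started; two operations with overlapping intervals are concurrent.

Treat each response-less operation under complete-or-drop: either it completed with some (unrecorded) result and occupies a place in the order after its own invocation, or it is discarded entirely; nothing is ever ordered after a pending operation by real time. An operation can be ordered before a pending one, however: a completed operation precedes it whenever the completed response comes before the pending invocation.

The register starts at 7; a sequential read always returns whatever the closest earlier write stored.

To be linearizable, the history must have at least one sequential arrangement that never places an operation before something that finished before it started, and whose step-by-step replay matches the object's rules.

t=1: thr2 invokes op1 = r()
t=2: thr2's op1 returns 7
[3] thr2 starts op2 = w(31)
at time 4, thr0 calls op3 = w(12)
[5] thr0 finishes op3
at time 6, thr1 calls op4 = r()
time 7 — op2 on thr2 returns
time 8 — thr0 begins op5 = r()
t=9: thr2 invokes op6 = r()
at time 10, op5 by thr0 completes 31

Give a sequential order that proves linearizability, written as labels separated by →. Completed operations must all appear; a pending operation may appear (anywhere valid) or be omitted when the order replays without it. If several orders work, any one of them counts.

step 1: op1 r() → 7 — value 7
step 2: op3 w(12) — value 12
step 3: op2 w(31) — value 31
step 4: op4 r() (pending, included) — value 31
step 5: op5 r() → 31 — value 31

op1 → op3 → op2 → op4 → op5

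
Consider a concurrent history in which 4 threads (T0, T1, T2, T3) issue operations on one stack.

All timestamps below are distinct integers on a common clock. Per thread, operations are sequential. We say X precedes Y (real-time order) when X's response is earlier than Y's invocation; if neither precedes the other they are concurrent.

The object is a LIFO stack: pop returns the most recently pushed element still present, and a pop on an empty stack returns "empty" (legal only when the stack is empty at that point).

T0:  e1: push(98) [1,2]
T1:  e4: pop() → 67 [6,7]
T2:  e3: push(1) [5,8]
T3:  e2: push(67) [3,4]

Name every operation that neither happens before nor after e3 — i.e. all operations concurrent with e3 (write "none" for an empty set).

e3 spans [5,8]; an op avoiding the whole window 5..8 is ordered, any other is concurrent
e1 [1,2]: before
e2 [3,4]: before
e4 [6,7]: concurrent

e4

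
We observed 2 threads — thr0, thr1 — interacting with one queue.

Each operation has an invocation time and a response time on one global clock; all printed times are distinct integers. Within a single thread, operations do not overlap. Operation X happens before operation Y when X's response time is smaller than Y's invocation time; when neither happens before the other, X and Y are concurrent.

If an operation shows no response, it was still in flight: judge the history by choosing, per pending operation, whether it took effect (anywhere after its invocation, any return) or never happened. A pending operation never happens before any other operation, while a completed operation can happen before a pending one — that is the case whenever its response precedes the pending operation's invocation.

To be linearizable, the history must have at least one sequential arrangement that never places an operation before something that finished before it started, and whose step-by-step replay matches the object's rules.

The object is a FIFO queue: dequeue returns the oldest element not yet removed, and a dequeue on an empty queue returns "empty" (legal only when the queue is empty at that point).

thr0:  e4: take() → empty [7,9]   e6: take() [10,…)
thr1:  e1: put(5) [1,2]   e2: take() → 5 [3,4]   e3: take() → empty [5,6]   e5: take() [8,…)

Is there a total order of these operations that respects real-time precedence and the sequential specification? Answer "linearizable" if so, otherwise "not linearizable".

one valid linearization: e1, e2, e3, e4
step 1: e1 put(5) — queue <5>
step 2: e2 take() → 5 — queue <>
step 3: e3 take() → empty — queue <>
step 4: e4 take() → empty — queue <>

linearizable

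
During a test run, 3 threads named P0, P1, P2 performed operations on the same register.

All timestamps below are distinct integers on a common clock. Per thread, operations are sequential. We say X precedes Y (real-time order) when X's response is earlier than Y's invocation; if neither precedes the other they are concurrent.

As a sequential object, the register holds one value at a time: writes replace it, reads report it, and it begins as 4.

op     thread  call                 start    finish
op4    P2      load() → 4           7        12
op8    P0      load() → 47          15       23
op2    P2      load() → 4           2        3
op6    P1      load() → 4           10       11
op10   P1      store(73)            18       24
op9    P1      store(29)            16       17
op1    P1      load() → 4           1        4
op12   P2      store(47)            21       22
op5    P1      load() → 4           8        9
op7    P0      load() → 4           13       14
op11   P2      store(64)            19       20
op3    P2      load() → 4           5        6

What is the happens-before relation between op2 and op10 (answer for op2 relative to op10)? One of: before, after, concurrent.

before

op2 spans [2,3], op10 spans [18,24]
resp(op2)=3 < inv(op10)=18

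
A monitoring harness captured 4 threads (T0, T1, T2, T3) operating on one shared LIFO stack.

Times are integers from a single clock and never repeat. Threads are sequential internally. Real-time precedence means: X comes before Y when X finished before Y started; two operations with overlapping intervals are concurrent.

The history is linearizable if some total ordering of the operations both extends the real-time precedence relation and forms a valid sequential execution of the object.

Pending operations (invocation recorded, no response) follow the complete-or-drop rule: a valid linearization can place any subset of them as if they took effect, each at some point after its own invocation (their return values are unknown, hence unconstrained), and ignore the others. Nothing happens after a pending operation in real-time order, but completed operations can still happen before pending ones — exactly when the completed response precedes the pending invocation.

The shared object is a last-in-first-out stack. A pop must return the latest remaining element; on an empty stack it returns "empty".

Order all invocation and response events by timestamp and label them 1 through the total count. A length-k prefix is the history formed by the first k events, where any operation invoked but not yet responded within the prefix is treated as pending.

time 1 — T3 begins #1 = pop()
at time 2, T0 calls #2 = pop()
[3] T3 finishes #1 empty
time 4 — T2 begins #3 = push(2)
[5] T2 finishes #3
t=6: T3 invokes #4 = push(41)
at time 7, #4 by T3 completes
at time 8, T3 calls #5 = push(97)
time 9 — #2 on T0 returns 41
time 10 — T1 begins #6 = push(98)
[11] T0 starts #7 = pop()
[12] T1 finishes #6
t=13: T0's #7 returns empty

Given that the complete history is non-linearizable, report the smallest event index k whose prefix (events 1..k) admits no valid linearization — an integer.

one valid order for events 1..12 is #1, #3, #4, #2, #5, #6:
step 1: #1 pop() → empty — stack <>
step 2: #3 push(2) — stack <2>
step 3: #4 push(41) — stack <2,41>
step 4: #2 pop() → 41 — stack <2>
step 5: #5 push(97) (pending, included) — stack <2,97>
step 6: #6 push(98) — stack <2,97,98>
include event 13 — #7 responding at 13 — and every candidate order breaks
including or dropping the 1 pending operation (#5) in any combination fails
take #1, #2, #3, #4, #6, #7 (pending dropped): step 2 already fails, because #2 pop() → 41 cannot occur there
take #1, #2, #3, #4, #7, #6 (pending dropped): step 2 already fails, because #2 pop() → 41 cannot occur there

13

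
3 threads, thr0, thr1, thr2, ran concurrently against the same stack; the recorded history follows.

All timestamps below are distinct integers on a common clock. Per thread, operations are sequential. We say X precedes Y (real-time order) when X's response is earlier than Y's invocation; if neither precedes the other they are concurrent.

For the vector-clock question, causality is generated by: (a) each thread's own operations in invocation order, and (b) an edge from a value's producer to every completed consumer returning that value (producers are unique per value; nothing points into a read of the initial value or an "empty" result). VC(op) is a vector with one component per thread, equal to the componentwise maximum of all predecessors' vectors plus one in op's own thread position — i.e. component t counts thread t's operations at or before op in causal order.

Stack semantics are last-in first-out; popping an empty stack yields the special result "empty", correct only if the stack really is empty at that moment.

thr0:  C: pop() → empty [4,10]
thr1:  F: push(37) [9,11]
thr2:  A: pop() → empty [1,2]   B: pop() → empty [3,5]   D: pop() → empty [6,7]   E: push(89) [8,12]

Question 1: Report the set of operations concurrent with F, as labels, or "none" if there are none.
C, E

F spans [9,11]: anything still running between times 9 and 11 counts as concurrent
A [1,2]: before
B [3,5]: before
C [4,10]: concurrent
D [6,7]: before
E [8,12]: concurrent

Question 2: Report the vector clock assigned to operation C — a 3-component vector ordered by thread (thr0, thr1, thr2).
(1, 0, 0)

root op A, invoked 1: fresh clock plus thr2's own tick → (0, 0, 1)
root op F, invoked 9: fresh clock plus thr1's own tick → (0, 1, 0)
root op C, invoked 4: fresh clock plus thr0's own tick → (1, 0, 0)
merge at B (invoked 3): VC(A)=(0, 0, 1), own-thread bump on thr2 → (0, 0, 2)
merge at D (invoked 6): VC(B)=(0, 0, 2), own-thread bump on thr2 → (0, 0, 3)
merge at E (invoked 8): VC(D)=(0, 0, 3), own-thread bump on thr2 → (0, 0, 4)
target: VC(C) = (1, 0, 0)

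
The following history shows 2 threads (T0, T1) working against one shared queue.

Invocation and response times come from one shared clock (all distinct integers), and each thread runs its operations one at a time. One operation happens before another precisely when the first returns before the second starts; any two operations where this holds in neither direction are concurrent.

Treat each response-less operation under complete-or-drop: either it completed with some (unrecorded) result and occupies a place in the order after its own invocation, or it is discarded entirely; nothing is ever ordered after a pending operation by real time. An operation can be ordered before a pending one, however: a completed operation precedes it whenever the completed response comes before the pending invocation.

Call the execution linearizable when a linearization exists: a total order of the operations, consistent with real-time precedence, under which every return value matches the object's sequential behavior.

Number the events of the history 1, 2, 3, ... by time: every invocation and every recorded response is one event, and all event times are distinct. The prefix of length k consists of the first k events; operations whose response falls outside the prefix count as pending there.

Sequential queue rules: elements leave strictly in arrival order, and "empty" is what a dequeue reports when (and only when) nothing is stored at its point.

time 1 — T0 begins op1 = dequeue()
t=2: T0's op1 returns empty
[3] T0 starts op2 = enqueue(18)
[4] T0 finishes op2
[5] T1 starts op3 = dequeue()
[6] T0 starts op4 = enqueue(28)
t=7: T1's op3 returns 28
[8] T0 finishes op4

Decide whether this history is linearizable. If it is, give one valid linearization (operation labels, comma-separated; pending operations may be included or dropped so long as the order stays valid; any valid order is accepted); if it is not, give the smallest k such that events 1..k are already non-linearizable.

not linearizable — minimal violating prefix: 7 events

events 1..6 are fine; event 7 — the response of op3 at time 7 — makes the prefix non-linearizable
the sole real-time-consistent order of 3 completed operations fails the queue replay
include/drop combinations of the 1 pending operation (op4) were all tried; none helps
take op1, op2, op3 (pending dropped): step 3 already fails, because op3 dequeue() → 28 cannot occur there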